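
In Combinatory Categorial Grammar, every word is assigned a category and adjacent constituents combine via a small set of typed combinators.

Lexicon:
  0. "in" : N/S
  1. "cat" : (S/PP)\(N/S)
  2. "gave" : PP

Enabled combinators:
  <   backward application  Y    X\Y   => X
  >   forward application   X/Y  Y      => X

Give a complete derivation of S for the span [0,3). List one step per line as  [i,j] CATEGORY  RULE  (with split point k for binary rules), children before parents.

[0,3] S   >
  [0,2] S/PP   <
    [0,1] "in" : N/S
    [1,2] "cat" : (S/PP)\(N/S)
  [2,3] "gave" : PP

[0,1] N/S  lex  "in"
[1,2] (S/PP)\(N/S)  lex  "cat"
[0,2] S/PP  <  k=1
[2,3] PP  lex  "gave"
[0,3] S  >  k=2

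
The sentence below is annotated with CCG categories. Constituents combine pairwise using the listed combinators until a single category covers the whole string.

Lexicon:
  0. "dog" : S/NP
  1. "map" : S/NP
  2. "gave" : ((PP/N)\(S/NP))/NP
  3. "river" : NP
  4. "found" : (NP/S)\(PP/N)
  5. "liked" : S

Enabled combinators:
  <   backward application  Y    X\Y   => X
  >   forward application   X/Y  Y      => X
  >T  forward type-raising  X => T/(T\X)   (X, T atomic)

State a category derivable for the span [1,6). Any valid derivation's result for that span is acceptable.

[0,6] S   >
  [0,1] "dog" : S/NP
  [1,6] NP   >
    [1,5] NP/S   <
      [1,4] PP/N   <
        [1,2] "map" : S/NP
        [2,4] (PP/N)\(S/NP)   >
          [2,3] "gave" : ((PP/N)\(S/NP))/NP
          [3,4] "river" : NP
      [4,5] "found" : (NP/S)\(PP/N)
    [5,6] "liked" : S

NP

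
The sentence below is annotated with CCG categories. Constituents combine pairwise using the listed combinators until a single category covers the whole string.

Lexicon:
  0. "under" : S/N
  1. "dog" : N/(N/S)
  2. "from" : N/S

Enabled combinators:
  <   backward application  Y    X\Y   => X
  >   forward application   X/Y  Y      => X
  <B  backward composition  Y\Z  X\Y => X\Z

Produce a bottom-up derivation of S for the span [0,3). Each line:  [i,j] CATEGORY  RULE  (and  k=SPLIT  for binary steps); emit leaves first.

[0,1] S/N  lex  "under"
[1,2] N/(N/S)  lex  "dog"
[2,3] N/S  lex  "from"
[1,3] N  >  k=2
[0,3] S  >  k=1

[0,3] S   >
  [0,1] "under" : S/N
  [1,3] N   >
    [1,2] "dog" : N/(N/S)
    [2,3] "from" : N/S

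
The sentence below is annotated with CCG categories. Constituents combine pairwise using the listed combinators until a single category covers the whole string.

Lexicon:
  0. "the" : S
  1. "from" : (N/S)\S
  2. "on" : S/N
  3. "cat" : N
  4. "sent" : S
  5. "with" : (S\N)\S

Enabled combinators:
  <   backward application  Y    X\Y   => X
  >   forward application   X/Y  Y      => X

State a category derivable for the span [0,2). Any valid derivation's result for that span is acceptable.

N/S

[0,6] S   <
  [0,4] N   >
    [0,2] N/S   <
      [0,1] "the" : S
      [1,2] "from" : (N/S)\S
    [2,4] S   >
      [2,3] "on" : S/N
      [3,4] "cat" : N
  [4,6] S\N   <
    [4,5] "sent" : S
    [5,6] "with" : (S\N)\S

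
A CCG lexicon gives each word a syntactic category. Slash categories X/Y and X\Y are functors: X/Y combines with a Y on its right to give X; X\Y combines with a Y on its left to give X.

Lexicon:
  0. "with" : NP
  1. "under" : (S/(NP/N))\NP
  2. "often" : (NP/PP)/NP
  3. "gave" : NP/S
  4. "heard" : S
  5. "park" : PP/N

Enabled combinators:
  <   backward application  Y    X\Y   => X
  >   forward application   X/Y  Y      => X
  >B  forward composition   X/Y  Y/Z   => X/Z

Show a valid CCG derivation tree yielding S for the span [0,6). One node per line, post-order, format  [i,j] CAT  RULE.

[0,6] S   >
  [0,2] S/(NP/N)   <
    [0,1] "with" : NP
    [1,2] "under" : (S/(NP/N))\NP
  [2,6] NP/N   >B
    [2,5] NP/PP   >
      [2,3] "often" : (NP/PP)/NP
      [3,5] NP   >
        [3,4] "gave" : NP/S
        [4,5] "heard" : S
    [5,6] "park" : PP/N

[0,1] NP  lex  "with"
[1,2] (S/(NP/N))\NP  lex  "under"
[0,2] S/(NP/N)  <  k=1
[2,3] (NP/PP)/NP  lex  "often"
[3,4] NP/S  lex  "gave"
[4,5] S  lex  "heard"
[3,5] NP  >  k=4
[2,5] NP/PP  >  k=3
[5,6] PP/N  lex  "park"
[2,6] NP/N  >B  k=5
[0,6] S  >  k=2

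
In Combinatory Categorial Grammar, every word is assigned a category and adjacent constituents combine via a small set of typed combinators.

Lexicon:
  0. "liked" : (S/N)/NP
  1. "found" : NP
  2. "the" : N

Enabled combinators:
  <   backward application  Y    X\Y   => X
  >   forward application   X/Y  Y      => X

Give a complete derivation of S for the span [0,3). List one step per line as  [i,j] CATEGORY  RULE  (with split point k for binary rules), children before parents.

[0,3] S   >
  [0,2] S/N   >
    [0,1] "liked" : (S/N)/NP
    [1,2] "found" : NP
  [2,3] "the" : N

[0,1] (S/N)/NP  lex  "liked"
[1,2] NP  lex  "found"
[0,2] S/N  >  k=1
[2,3] N  lex  "the"
[0,3] S  >  k=2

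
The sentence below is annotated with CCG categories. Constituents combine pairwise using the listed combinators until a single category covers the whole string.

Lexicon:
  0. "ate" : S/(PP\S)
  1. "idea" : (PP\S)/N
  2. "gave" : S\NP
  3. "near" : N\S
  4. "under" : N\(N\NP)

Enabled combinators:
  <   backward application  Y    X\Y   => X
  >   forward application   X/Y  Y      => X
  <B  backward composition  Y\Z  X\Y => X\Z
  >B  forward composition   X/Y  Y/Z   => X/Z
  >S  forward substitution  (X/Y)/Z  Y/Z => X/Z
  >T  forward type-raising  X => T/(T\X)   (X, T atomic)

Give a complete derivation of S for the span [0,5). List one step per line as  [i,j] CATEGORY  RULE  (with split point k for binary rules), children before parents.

[0,5] S   >
  [0,2] S/N   >B
    [0,1] "ate" : S/(PP\S)
    [1,2] "idea" : (PP\S)/N
  [2,5] N   <
    [2,4] N\NP   <B
      [2,3] "gave" : S\NP
      [3,4] "near" : N\S
    [4,5] "under" : N\(N\NP)

[0,1] S/(PP\S)  lex  "ate"
[1,2] (PP\S)/N  lex  "idea"
[0,2] S/N  >B  k=1
[2,3] S\NP  lex  "gave"
[3,4] N\S  lex  "near"
[2,4] N\NP  <B  k=3
[4,5] N\(N\NP)  lex  "under"
[2,5] N  <  k=4
[0,5] S  >  k=2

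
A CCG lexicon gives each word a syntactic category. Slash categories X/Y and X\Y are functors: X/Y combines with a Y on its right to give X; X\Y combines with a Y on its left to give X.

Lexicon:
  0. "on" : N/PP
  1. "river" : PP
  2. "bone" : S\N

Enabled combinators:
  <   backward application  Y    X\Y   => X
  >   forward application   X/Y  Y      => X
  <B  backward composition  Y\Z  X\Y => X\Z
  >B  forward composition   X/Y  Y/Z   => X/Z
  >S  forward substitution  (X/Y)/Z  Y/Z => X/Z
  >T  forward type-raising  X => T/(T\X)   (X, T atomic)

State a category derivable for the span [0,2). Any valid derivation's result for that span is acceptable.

[0,3] S   <
  [0,2] N   >
    [0,1] "on" : N/PP
    [1,2] "river" : PP
  [2,3] "bone" : S\N

N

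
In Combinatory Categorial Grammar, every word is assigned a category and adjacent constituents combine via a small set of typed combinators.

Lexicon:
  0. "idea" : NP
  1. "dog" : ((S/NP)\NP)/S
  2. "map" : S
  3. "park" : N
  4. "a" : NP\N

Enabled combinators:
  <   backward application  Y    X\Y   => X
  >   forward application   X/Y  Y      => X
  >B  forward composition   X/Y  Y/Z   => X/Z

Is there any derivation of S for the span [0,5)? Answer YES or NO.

YES

[0,5] S   >
  [0,3] S/NP   <
    [0,1] "idea" : NP
    [1,3] (S/NP)\NP   >
      [1,2] "dog" : ((S/NP)\NP)/S
      [2,3] "map" : S
  [3,5] NP   <
    [3,4] "park" : N
    [4,5] "a" : NP\N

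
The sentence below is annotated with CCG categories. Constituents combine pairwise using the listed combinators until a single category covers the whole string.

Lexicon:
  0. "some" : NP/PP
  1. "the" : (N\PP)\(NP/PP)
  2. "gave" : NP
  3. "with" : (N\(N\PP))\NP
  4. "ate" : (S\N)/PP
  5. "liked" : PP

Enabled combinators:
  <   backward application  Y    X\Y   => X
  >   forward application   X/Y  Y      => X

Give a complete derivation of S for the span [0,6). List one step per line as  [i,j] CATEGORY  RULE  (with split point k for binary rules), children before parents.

[0,1] NP/PP  lex  "some"
[1,2] (N\PP)\(NP/PP)  lex  "the"
[0,2] N\PP  <  k=1
[2,3] NP  lex  "gave"
[3,4] (N\(N\PP))\NP  lex  "with"
[2,4] N\(N\PP)  <  k=3
[0,4] N  <  k=2
[4,5] (S\N)/PP  lex  "ate"
[5,6] PP  lex  "liked"
[4,6] S\N  >  k=5
[0,6] S  <  k=4

[0,6] S   <
  [0,4] N   <
    [0,2] N\PP   <
      [0,1] "some" : NP/PP
      [1,2] "the" : (N\PP)\(NP/PP)
    [2,4] N\(N\PP)   <
      [2,3] "gave" : NP
      [3,4] "with" : (N\(N\PP))\NP
  [4,6] S\N   >
    [4,5] "ate" : (S\N)/PP
    [5,6] "liked" : PP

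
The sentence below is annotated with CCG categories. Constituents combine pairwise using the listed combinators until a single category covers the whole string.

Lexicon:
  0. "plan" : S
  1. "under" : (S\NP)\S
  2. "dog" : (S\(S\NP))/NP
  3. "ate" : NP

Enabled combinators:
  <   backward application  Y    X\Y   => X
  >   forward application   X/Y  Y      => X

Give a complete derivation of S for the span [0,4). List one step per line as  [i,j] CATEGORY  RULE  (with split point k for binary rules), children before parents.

[0,1] S  lex  "plan"
[1,2] (S\NP)\S  lex  "under"
[0,2] S\NP  <  k=1
[2,3] (S\(S\NP))/NP  lex  "dog"
[3,4] NP  lex  "ate"
[2,4] S\(S\NP)  >  k=3
[0,4] S  <  k=2

[0,4] S   <
  [0,2] S\NP   <
    [0,1] "plan" : S
    [1,2] "under" : (S\NP)\S
  [2,4] S\(S\NP)   >
    [2,3] "dog" : (S\(S\NP))/NP
    [3,4] "ate" : NP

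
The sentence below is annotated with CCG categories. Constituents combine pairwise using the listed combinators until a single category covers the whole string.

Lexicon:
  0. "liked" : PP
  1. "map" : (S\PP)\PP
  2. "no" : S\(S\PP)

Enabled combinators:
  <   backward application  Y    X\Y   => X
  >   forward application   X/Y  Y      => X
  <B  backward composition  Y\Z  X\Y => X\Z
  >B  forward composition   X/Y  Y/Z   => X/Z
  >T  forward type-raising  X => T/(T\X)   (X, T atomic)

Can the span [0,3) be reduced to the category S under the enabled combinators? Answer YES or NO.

[0,3] S   <
  [0,2] S\PP   <
    [0,1] "liked" : PP
    [1,2] "map" : (S\PP)\PP
  [2,3] "no" : S\(S\PP)

YES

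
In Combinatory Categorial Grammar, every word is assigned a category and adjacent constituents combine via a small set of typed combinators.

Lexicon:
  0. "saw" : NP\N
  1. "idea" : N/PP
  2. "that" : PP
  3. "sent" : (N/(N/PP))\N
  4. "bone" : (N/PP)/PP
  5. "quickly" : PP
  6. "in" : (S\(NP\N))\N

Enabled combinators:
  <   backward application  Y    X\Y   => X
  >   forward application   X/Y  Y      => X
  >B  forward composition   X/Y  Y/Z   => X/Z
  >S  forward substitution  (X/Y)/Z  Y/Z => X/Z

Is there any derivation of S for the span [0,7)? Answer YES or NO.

[0,7] S   <
  [0,1] "saw" : NP\N
  [1,7] S\(NP\N)   <
    [1,6] N   >
      [1,4] N/(N/PP)   <
        [1,3] N   >
          [1,2] "idea" : N/PP
          [2,3] "that" : PP
        [3,4] "sent" : (N/(N/PP))\N
      [4,6] N/PP   >
        [4,5] "bone" : (N/PP)/PP
        [5,6] "quickly" : PP
    [6,7] "in" : (S\(NP\N))\N

YES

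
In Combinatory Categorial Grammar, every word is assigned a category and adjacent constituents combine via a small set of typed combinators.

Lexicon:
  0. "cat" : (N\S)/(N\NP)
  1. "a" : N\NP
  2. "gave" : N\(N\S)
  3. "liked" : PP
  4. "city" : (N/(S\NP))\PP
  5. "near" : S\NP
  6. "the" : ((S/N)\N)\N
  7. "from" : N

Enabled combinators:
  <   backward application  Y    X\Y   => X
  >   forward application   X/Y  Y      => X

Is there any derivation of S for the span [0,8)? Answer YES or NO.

[0,8] S   >
  [0,7] S/N   <
    [0,3] N   <
      [0,2] N\S   >
        [0,1] "cat" : (N\S)/(N\NP)
        [1,2] "a" : N\NP
      [2,3] "gave" : N\(N\S)
    [3,7] (S/N)\N   <
      [3,6] N   >
        [3,5] N/(S\NP)   <
          [3,4] "liked" : PP
          [4,5] "city" : (N/(S\NP))\PP
        [5,6] "near" : S\NP
      [6,7] "the" : ((S/N)\N)\N
  [7,8] "from" : N

YES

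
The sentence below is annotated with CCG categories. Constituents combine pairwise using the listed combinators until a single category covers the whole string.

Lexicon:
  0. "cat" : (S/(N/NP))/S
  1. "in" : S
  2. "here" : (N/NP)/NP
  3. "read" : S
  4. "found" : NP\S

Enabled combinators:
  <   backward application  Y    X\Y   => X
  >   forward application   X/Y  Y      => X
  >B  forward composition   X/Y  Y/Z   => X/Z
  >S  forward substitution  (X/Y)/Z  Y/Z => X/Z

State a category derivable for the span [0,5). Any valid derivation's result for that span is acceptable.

S

[0,5] S   >
  [0,3] S/NP   >B
    [0,2] S/(N/NP)   >
      [0,1] "cat" : (S/(N/NP))/S
      [1,2] "in" : S
    [2,3] "here" : (N/NP)/NP
  [3,5] NP   <
    [3,4] "read" : S
    [4,5] "found" : NP\S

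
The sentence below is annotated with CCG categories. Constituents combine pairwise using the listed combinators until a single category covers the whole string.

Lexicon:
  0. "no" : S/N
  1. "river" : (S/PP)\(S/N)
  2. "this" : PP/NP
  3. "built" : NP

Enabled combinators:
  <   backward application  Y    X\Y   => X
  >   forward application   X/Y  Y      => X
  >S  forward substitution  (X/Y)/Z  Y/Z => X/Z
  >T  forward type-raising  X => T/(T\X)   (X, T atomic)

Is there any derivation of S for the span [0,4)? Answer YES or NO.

[0,4] S   >
  [0,2] S/PP   <
    [0,1] "no" : S/N
    [1,2] "river" : (S/PP)\(S/N)
  [2,4] PP   >
    [2,3] "this" : PP/NP
    [3,4] "built" : NP

YES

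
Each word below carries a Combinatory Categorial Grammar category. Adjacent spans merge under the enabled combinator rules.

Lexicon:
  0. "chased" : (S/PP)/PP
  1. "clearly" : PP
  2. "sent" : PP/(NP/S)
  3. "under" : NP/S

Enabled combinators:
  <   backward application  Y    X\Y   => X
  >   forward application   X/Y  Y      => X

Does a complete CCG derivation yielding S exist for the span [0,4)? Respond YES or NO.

[0,4] S   >
  [0,2] S/PP   >
    [0,1] "chased" : (S/PP)/PP
    [1,2] "clearly" : PP
  [2,4] PP   >
    [2,3] "sent" : PP/(NP/S)
    [3,4] "under" : NP/S

YES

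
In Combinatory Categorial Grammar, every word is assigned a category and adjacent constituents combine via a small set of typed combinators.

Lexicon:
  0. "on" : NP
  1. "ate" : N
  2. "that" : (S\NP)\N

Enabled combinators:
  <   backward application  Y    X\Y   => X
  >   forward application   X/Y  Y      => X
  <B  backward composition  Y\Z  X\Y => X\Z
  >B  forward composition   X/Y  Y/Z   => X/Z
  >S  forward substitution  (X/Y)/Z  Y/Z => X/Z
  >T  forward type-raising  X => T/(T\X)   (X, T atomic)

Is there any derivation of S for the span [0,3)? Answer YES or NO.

[0,3] S   <
  [0,1] "on" : NP
  [1,3] S\NP   <
    [1,2] "ate" : N
    [2,3] "that" : (S\NP)\N

YES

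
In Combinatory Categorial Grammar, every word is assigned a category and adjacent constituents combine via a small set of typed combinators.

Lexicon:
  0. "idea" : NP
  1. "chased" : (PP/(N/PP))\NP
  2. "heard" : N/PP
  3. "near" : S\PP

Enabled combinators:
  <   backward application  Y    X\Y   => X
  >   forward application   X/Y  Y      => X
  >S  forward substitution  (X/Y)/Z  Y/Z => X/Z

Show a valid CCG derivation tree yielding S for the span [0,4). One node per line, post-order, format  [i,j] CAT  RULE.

[0,1] NP  lex  "idea"
[1,2] (PP/(N/PP))\NP  lex  "chased"
[0,2] PP/(N/PP)  <  k=1
[2,3] N/PP  lex  "heard"
[0,3] PP  >  k=2
[3,4] S\PP  lex  "near"
[0,4] S  <  k=3

[0,4] S   <
  [0,3] PP   >
    [0,2] PP/(N/PP)   <
      [0,1] "idea" : NP
      [1,2] "chased" : (PP/(N/PP))\NP
    [2,3] "heard" : N/PP
  [3,4] "near" : S\PP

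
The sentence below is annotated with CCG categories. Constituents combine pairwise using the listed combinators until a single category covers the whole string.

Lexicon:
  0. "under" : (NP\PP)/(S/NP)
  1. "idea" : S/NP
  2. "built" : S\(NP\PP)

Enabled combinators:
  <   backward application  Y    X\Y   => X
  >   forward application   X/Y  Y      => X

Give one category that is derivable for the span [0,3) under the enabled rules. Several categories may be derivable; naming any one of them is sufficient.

[0,3] S   <
  [0,2] NP\PP   >
    [0,1] "under" : (NP\PP)/(S/NP)
    [1,2] "idea" : S/NP
  [2,3] "built" : S\(NP\PP)

S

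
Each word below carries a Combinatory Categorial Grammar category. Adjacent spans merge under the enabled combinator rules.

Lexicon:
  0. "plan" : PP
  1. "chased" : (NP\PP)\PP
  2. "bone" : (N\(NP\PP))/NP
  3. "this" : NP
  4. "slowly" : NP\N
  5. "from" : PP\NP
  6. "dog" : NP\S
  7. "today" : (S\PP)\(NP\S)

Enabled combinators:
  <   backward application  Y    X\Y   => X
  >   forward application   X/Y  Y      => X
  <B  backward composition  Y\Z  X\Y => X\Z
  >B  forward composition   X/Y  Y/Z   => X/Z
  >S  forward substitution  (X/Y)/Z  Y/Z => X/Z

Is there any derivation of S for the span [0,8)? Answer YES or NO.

YES

[0,8] S   <
  [0,5] NP   <
    [0,4] N   <
      [0,2] NP\PP   <
        [0,1] "plan" : PP
        [1,2] "chased" : (NP\PP)\PP
      [2,4] N\(NP\PP)   >
        [2,3] "bone" : (N\(NP\PP))/NP
        [3,4] "this" : NP
    [4,5] "slowly" : NP\N
  [5,8] S\NP   <B
    [5,6] "from" : PP\NP
    [6,8] S\PP   <
      [6,7] "dog" : NP\S
      [7,8] "today" : (S\PP)\(NP\S)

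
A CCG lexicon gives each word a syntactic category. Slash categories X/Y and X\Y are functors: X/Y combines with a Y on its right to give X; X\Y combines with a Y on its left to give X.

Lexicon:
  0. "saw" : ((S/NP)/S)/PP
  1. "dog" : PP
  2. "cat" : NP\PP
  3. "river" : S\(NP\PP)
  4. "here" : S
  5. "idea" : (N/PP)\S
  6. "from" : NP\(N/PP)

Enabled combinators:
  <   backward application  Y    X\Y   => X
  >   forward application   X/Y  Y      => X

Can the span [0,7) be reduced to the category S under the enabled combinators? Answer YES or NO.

[0,7] S   >
  [0,4] S/NP   >
    [0,2] (S/NP)/S   >
      [0,1] "saw" : ((S/NP)/S)/PP
      [1,2] "dog" : PP
    [2,4] S   <
      [2,3] "cat" : NP\PP
      [3,4] "river" : S\(NP\PP)
  [4,7] NP   <
    [4,6] N/PP   <
      [4,5] "here" : S
      [5,6] "idea" : (N/PP)\S
    [6,7] "from" : NP\(N/PP)

YES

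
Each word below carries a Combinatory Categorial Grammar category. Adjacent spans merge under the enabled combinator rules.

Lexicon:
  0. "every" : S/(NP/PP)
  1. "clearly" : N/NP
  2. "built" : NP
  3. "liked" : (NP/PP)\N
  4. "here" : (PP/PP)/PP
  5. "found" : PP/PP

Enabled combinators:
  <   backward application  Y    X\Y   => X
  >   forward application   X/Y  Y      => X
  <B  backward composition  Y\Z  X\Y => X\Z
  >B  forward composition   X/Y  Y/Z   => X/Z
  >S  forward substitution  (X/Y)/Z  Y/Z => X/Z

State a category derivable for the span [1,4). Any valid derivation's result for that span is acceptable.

[0,6] S   >
  [0,1] "every" : S/(NP/PP)
  [1,6] NP/PP   >B
    [1,4] NP/PP   <
      [1,3] N   >
        [1,2] "clearly" : N/NP
        [2,3] "built" : NP
      [3,4] "liked" : (NP/PP)\N
    [4,6] PP/PP   >S
      [4,5] "here" : (PP/PP)/PP
      [5,6] "found" : PP/PP

NP/PP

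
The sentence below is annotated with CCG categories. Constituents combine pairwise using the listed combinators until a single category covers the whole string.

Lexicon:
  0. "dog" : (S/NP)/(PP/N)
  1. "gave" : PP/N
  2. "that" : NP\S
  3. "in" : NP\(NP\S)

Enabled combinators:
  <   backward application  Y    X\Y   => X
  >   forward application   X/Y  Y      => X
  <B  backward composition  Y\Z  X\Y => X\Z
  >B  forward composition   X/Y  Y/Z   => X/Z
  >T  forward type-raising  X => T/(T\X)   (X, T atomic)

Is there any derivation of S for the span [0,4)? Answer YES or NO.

[0,4] S   >
  [0,2] S/NP   >
    [0,1] "dog" : (S/NP)/(PP/N)
    [1,2] "gave" : PP/N
  [2,4] NP   <
    [2,3] "that" : NP\S
    [3,4] "in" : NP\(NP\S)

YES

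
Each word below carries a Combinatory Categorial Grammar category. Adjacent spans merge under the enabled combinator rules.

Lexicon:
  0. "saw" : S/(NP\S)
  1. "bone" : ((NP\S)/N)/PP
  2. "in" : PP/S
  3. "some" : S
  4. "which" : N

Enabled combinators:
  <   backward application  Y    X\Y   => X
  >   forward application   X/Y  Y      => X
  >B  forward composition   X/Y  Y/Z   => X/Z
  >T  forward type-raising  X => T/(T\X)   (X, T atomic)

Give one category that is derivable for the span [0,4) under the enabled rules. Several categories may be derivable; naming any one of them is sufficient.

S/N

[0,5] S   >
  [0,4] S/N   >B
    [0,1] "saw" : S/(NP\S)
    [1,4] (NP\S)/N   >
      [1,2] "bone" : ((NP\S)/N)/PP
      [2,4] PP   >
        [2,3] "in" : PP/S
        [3,4] "some" : S
  [4,5] "which" : N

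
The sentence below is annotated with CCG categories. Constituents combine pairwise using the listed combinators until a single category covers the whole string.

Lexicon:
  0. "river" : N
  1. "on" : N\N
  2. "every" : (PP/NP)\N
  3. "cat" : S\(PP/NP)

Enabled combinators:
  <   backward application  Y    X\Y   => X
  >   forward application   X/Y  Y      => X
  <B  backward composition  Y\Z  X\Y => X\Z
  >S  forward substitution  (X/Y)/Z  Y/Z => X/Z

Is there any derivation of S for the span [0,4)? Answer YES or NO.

[0,4] S   <
  [0,1] "river" : N
  [1,4] S\N   <B
    [1,2] "on" : N\N
    [2,4] S\N   <B
      [2,3] "every" : (PP/NP)\N
      [3,4] "cat" : S\(PP/NP)

YES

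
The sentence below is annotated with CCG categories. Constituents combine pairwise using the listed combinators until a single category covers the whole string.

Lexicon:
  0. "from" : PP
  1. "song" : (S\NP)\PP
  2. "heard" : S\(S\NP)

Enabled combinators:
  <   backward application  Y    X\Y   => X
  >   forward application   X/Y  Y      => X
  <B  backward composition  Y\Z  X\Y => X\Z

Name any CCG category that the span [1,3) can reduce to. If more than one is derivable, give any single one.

S\PP

[0,3] S   <
  [0,1] "from" : PP
  [1,3] S\PP   <B
    [1,2] "song" : (S\NP)\PP
    [2,3] "heard" : S\(S\NP)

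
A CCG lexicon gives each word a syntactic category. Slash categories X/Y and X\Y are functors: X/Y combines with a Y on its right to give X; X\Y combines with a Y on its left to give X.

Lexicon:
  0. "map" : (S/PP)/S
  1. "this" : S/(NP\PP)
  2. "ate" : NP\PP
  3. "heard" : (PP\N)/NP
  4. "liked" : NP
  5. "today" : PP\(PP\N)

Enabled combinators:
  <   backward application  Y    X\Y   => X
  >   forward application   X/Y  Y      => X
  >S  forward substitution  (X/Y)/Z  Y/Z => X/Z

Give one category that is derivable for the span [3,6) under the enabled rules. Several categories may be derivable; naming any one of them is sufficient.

PP

[0,6] S   >
  [0,3] S/PP   >
    [0,1] "map" : (S/PP)/S
    [1,3] S   >
      [1,2] "this" : S/(NP\PP)
      [2,3] "ate" : NP\PP
  [3,6] PP   <
    [3,5] PP\N   >
      [3,4] "heard" : (PP\N)/NP
      [4,5] "liked" : NP
    [5,6] "today" : PP\(PP\N)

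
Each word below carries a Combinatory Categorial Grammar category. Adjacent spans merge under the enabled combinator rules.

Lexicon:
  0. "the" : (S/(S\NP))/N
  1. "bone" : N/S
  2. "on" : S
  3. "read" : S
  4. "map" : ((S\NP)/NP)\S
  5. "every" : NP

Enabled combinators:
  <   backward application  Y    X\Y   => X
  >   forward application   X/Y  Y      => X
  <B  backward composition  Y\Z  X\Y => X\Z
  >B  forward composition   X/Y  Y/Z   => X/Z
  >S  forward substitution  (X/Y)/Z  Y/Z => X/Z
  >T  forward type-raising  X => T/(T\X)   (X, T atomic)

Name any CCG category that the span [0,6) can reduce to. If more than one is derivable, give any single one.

[0,6] S   >
  [0,3] S/(S\NP)   >
    [0,1] "the" : (S/(S\NP))/N
    [1,3] N   >
      [1,2] "bone" : N/S
      [2,3] "on" : S
  [3,6] S\NP   >
    [3,5] (S\NP)/NP   <
      [3,4] "read" : S
      [4,5] "map" : ((S\NP)/NP)\S
    [5,6] "every" : NP

S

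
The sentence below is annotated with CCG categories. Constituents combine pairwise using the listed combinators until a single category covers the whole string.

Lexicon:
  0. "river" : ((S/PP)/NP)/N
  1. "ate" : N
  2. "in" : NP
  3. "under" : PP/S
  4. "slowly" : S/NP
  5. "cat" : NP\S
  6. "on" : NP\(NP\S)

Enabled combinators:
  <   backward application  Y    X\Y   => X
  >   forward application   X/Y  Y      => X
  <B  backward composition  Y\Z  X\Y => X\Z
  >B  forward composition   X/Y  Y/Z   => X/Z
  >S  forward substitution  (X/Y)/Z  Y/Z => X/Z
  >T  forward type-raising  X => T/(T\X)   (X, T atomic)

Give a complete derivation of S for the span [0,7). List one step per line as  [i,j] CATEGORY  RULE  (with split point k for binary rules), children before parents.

[0,7] S   >
  [0,3] S/PP   >
    [0,2] (S/PP)/NP   >
      [0,1] "river" : ((S/PP)/NP)/N
      [1,2] "ate" : N
    [2,3] "in" : NP
  [3,7] PP   >
    [3,5] PP/NP   >B
      [3,4] "under" : PP/S
      [4,5] "slowly" : S/NP
    [5,7] NP   <
      [5,6] "cat" : NP\S
      [6,7] "on" : NP\(NP\S)

[0,1] ((S/PP)/NP)/N  lex  "river"
[1,2] N  lex  "ate"
[0,2] (S/PP)/NP  >  k=1
[2,3] NP  lex  "in"
[0,3] S/PP  >  k=2
[3,4] PP/S  lex  "under"
[4,5] S/NP  lex  "slowly"
[3,5] PP/NP  >B  k=4
[5,6] NP\S  lex  "cat"
[6,7] NP\(NP\S)  lex  "on"
[5,7] NP  <  k=6
[3,7] PP  >  k=5
[0,7] S  >  k=3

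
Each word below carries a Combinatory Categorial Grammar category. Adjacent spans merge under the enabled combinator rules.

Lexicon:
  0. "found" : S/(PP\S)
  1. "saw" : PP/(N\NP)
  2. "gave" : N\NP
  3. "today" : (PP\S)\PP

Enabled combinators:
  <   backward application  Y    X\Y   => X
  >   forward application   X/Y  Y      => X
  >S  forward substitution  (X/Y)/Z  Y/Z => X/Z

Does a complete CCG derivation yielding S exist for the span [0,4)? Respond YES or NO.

[0,4] S   >
  [0,1] "found" : S/(PP\S)
  [1,4] PP\S   <
    [1,3] PP   >
      [1,2] "saw" : PP/(N\NP)
      [2,3] "gave" : N\NP
    [3,4] "today" : (PP\S)\PP

YES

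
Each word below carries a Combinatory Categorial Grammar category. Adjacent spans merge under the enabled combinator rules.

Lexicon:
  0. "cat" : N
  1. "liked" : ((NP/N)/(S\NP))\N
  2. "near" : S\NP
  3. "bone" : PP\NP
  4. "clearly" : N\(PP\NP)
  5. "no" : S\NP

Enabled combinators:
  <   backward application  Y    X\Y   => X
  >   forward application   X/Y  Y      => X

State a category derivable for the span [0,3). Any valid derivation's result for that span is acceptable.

NP/N

[0,6] S   <
  [0,5] NP   >
    [0,3] NP/N   >
      [0,2] (NP/N)/(S\NP)   <
        [0,1] "cat" : N
        [1,2] "liked" : ((NP/N)/(S\NP))\N
      [2,3] "near" : S\NP
    [3,5] N   <
      [3,4] "bone" : PP\NP
      [4,5] "clearly" : N\(PP\NP)
  [5,6] "no" : S\NP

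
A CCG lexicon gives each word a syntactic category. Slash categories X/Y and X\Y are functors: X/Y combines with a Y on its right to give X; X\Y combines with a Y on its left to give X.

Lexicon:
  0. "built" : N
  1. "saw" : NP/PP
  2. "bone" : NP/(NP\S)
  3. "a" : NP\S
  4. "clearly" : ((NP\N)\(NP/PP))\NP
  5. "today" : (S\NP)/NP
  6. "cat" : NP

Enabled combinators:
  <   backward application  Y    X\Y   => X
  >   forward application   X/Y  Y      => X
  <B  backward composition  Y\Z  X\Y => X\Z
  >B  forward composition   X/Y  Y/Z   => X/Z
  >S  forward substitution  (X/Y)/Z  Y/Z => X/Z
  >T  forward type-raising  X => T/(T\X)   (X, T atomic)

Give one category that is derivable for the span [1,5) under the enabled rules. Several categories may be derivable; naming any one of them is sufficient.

[0,7] S   <
  [0,5] NP   <
    [0,1] "built" : N
    [1,5] NP\N   <
      [1,2] "saw" : NP/PP
      [2,5] (NP\N)\(NP/PP)   <
        [2,4] NP   >
          [2,3] "bone" : NP/(NP\S)
          [3,4] "a" : NP\S
        [4,5] "clearly" : ((NP\N)\(NP/PP))\NP
  [5,7] S\NP   >
    [5,6] "today" : (S\NP)/NP
    [6,7] "cat" : NP

NP\N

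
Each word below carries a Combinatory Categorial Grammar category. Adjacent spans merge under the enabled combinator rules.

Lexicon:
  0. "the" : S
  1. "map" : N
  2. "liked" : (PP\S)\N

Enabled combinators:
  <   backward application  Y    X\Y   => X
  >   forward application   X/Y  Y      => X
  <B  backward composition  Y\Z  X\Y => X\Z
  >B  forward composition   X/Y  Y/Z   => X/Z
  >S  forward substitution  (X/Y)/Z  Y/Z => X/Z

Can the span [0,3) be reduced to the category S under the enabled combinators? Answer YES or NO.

NO

S N (PP\S)\N
CKY chart[0,3] = {PP}; S ∉ chart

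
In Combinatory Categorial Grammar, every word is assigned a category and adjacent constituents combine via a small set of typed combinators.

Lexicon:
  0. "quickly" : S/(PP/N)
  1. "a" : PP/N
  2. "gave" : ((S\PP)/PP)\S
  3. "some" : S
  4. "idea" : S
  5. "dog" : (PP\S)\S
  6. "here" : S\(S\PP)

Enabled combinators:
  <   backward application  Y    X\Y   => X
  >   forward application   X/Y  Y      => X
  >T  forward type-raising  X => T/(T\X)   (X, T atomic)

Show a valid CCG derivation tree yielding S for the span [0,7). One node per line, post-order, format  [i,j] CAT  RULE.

[0,1] S/(PP/N)  lex  "quickly"
[1,2] PP/N  lex  "a"
[0,2] S  >  k=1
[2,3] ((S\PP)/PP)\S  lex  "gave"
[0,3] (S\PP)/PP  <  k=2
[3,4] S  lex  "some"
[4,5] S  lex  "idea"
[5,6] (PP\S)\S  lex  "dog"
[4,6] PP\S  <  k=5
[3,6] PP  <  k=4
[0,6] S\PP  >  k=3
[6,7] S\(S\PP)  lex  "here"
[0,7] S  <  k=6

[0,7] S   <
  [0,6] S\PP   >
    [0,3] (S\PP)/PP   <
      [0,2] S   >
        [0,1] "quickly" : S/(PP/N)
        [1,2] "a" : PP/N
      [2,3] "gave" : ((S\PP)/PP)\S
    [3,6] PP   <
      [3,4] "some" : S
      [4,6] PP\S   <
        [4,5] "idea" : S
        [5,6] "dog" : (PP\S)\S
  [6,7] "here" : S\(S\PP)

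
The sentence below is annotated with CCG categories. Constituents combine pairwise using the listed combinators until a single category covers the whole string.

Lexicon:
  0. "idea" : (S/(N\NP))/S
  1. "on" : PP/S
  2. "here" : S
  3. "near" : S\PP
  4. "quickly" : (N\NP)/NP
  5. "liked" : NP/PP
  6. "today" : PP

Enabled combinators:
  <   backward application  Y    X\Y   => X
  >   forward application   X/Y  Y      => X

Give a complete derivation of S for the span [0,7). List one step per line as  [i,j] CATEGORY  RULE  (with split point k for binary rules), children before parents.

[0,7] S   >
  [0,4] S/(N\NP)   >
    [0,1] "idea" : (S/(N\NP))/S
    [1,4] S   <
      [1,3] PP   >
        [1,2] "on" : PP/S
        [2,3] "here" : S
      [3,4] "near" : S\PP
  [4,7] N\NP   >
    [4,5] "quickly" : (N\NP)/NP
    [5,7] NP   >
      [5,6] "liked" : NP/PP
      [6,7] "today" : PP

[0,1] (S/(N\NP))/S  lex  "idea"
[1,2] PP/S  lex  "on"
[2,3] S  lex  "here"
[1,3] PP  >  k=2
[3,4] S\PP  lex  "near"
[1,4] S  <  k=3
[0,4] S/(N\NP)  >  k=1
[4,5] (N\NP)/NP  lex  "quickly"
[5,6] NP/PP  lex  "liked"
[6,7] PP  lex  "today"
[5,7] NP  >  k=6
[4,7] N\NP  >  k=5
[0,7] S  >  k=4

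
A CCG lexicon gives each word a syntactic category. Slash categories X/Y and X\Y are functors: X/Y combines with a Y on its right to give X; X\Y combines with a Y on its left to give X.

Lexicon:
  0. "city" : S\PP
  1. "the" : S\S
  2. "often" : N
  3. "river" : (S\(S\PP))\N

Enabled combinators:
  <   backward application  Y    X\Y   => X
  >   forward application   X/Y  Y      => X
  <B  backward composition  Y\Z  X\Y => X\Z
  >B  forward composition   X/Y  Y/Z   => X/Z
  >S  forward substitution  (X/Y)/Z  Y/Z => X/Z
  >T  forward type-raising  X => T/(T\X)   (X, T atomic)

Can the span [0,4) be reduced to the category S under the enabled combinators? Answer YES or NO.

[0,4] S   <
  [0,2] S\PP   <B
    [0,1] "city" : S\PP
    [1,2] "the" : S\S
  [2,4] S\(S\PP)   <
    [2,3] "often" : N
    [3,4] "river" : (S\(S\PP))\N

YES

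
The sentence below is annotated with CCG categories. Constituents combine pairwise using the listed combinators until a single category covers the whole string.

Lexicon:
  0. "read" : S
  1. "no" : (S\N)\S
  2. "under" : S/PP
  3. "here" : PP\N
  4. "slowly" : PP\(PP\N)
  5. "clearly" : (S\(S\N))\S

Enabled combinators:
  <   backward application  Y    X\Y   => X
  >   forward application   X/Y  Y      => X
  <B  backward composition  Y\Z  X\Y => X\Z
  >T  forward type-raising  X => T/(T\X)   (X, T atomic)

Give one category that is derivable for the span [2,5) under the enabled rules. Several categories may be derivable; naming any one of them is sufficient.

S

[0,6] S   <
  [0,2] S\N   <
    [0,1] "read" : S
    [1,2] "no" : (S\N)\S
  [2,6] S\(S\N)   <
    [2,5] S   >
      [2,3] "under" : S/PP
      [3,5] PP   <
        [3,4] "here" : PP\N
        [4,5] "slowly" : PP\(PP\N)
    [5,6] "clearly" : (S\(S\N))\S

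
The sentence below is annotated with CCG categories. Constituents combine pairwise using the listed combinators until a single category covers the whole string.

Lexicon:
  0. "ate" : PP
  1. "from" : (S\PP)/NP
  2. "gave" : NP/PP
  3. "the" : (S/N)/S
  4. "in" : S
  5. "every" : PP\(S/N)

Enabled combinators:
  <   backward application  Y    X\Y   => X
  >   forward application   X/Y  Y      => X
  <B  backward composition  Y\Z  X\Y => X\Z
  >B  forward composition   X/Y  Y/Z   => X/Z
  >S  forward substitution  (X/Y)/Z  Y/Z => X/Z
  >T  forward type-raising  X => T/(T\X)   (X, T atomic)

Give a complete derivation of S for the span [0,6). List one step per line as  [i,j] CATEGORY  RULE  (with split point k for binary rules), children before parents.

[0,6] S   >
  [0,1] S/(S\PP)   >T
    [0,1] "ate" : PP
  [1,6] S\PP   >
    [1,2] "from" : (S\PP)/NP
    [2,6] NP   >
      [2,3] "gave" : NP/PP
      [3,6] PP   <
        [3,5] S/N   >
          [3,4] "the" : (S/N)/S
          [4,5] "in" : S
        [5,6] "every" : PP\(S/N)

[0,1] PP  lex  "ate"
[0,1] S/(S\PP)  >T
[1,2] (S\PP)/NP  lex  "from"
[2,3] NP/PP  lex  "gave"
[3,4] (S/N)/S  lex  "the"
[4,5] S  lex  "in"
[3,5] S/N  >  k=4
[5,6] PP\(S/N)  lex  "every"
[3,6] PP  <  k=5
[2,6] NP  >  k=3
[1,6] S\PP  >  k=2
[0,6] S  >  k=1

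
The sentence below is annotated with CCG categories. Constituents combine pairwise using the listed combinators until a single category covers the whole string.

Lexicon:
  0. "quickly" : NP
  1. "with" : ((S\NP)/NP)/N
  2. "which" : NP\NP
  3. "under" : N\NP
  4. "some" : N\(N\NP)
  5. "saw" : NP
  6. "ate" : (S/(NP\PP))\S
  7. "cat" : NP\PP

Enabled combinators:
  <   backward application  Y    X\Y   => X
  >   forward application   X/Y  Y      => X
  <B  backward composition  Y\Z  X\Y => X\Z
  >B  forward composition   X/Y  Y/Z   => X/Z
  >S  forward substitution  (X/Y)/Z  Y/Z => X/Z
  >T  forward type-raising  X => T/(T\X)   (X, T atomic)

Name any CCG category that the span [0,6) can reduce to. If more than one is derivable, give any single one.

S

[0,8] S   >
  [0,7] S/(NP\PP)   <
    [0,6] S   <
      [0,1] "quickly" : NP
      [1,6] S\NP   >
        [1,5] (S\NP)/NP   >
          [1,2] "with" : ((S\NP)/NP)/N
          [2,5] N   <
            [2,4] N\NP   <B
              [2,3] "which" : NP\NP
              [3,4] "under" : N\NP
            [4,5] "some" : N\(N\NP)
        [5,6] "saw" : NP
    [6,7] "ate" : (S/(NP\PP))\S
  [7,8] "cat" : NP\PP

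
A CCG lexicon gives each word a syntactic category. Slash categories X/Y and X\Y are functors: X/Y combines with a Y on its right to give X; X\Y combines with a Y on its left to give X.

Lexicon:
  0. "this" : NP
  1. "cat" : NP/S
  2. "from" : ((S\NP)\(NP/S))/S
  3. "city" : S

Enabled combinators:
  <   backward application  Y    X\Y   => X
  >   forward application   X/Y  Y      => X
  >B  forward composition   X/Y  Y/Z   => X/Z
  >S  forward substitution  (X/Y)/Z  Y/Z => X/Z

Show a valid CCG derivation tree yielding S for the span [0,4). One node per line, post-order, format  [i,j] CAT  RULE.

[0,4] S   <
  [0,1] "this" : NP
  [1,4] S\NP   <
    [1,2] "cat" : NP/S
    [2,4] (S\NP)\(NP/S)   >
      [2,3] "from" : ((S\NP)\(NP/S))/S
      [3,4] "city" : S

[0,1] NP  lex  "this"
[1,2] NP/S  lex  "cat"
[2,3] ((S\NP)\(NP/S))/S  lex  "from"
[3,4] S  lex  "city"
[2,4] (S\NP)\(NP/S)  >  k=3
[1,4] S\NP  <  k=2
[0,4] S  <  k=1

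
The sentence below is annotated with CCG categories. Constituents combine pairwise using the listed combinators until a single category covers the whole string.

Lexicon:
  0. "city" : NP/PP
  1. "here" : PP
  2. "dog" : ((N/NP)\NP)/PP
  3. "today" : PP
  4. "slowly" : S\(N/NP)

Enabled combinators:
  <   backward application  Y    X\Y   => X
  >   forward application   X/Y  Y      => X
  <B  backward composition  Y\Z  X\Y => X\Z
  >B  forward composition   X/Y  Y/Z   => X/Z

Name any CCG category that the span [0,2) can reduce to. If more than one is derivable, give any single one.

[0,5] S   <
  [0,2] NP   >
    [0,1] "city" : NP/PP
    [1,2] "here" : PP
  [2,5] S\NP   <B
    [2,4] (N/NP)\NP   >
      [2,3] "dog" : ((N/NP)\NP)/PP
      [3,4] "today" : PP
    [4,5] "slowly" : S\(N/NP)

NP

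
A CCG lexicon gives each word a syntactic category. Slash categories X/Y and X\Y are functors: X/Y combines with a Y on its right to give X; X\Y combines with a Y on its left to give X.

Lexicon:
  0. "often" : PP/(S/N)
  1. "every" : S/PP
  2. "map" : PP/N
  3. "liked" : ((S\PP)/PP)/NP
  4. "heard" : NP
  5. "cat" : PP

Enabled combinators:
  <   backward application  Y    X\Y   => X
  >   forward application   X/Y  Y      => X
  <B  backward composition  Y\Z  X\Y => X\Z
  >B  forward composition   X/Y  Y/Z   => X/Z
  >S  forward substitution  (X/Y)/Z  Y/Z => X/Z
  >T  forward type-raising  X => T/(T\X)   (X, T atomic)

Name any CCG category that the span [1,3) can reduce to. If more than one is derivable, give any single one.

[0,6] S   <
  [0,3] PP   >
    [0,1] "often" : PP/(S/N)
    [1,3] S/N   >B
      [1,2] "every" : S/PP
      [2,3] "map" : PP/N
  [3,6] S\PP   >
    [3,5] (S\PP)/PP   >
      [3,4] "liked" : ((S\PP)/PP)/NP
      [4,5] "heard" : NP
    [5,6] "cat" : PP

S/N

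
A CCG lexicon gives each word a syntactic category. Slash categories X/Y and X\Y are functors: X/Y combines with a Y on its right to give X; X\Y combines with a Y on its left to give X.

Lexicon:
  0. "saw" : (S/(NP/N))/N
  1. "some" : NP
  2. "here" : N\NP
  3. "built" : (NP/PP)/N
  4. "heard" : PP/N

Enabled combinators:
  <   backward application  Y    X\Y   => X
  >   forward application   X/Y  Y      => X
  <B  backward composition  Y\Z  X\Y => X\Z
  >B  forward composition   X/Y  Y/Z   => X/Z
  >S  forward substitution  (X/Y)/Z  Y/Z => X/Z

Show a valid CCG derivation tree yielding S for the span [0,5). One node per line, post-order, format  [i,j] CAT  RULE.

[0,5] S   >
  [0,3] S/(NP/N)   >
    [0,1] "saw" : (S/(NP/N))/N
    [1,3] N   <
      [1,2] "some" : NP
      [2,3] "here" : N\NP
  [3,5] NP/N   >S
    [3,4] "built" : (NP/PP)/N
    [4,5] "heard" : PP/N

[0,1] (S/(NP/N))/N  lex  "saw"
[1,2] NP  lex  "some"
[2,3] N\NP  lex  "here"
[1,3] N  <  k=2
[0,3] S/(NP/N)  >  k=1
[3,4] (NP/PP)/N  lex  "built"
[4,5] PP/N  lex  "heard"
[3,5] NP/N  >S  k=4
[0,5] S  >  k=3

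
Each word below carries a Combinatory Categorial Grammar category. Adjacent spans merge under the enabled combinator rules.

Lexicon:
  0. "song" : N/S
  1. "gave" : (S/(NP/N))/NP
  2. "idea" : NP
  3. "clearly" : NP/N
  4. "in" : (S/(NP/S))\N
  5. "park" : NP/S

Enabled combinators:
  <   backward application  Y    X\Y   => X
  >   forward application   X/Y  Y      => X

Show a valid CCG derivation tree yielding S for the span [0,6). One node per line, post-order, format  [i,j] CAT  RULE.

[0,1] N/S  lex  "song"
[1,2] (S/(NP/N))/NP  lex  "gave"
[2,3] NP  lex  "idea"
[1,3] S/(NP/N)  >  k=2
[3,4] NP/N  lex  "clearly"
[1,4] S  >  k=3
[0,4] N  >  k=1
[4,5] (S/(NP/S))\N  lex  "in"
[0,5] S/(NP/S)  <  k=4
[5,6] NP/S  lex  "park"
[0,6] S  >  k=5

[0,6] S   >
  [0,5] S/(NP/S)   <
    [0,4] N   >
      [0,1] "song" : N/S
      [1,4] S   >
        [1,3] S/(NP/N)   >
          [1,2] "gave" : (S/(NP/N))/NP
          [2,3] "idea" : NP
        [3,4] "clearly" : NP/N
    [4,5] "in" : (S/(NP/S))\N
  [5,6] "park" : NP/S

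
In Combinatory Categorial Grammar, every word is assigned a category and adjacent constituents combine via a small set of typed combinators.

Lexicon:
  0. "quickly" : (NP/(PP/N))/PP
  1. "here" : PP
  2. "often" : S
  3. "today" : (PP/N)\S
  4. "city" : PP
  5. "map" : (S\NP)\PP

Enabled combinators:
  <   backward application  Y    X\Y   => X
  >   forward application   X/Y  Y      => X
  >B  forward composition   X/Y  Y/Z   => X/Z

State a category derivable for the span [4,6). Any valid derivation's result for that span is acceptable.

[0,6] S   <
  [0,4] NP   >
    [0,2] NP/(PP/N)   >
      [0,1] "quickly" : (NP/(PP/N))/PP
      [1,2] "here" : PP
    [2,4] PP/N   <
      [2,3] "often" : S
      [3,4] "today" : (PP/N)\S
  [4,6] S\NP   <
    [4,5] "city" : PP
    [5,6] "map" : (S\NP)\PP

S\NP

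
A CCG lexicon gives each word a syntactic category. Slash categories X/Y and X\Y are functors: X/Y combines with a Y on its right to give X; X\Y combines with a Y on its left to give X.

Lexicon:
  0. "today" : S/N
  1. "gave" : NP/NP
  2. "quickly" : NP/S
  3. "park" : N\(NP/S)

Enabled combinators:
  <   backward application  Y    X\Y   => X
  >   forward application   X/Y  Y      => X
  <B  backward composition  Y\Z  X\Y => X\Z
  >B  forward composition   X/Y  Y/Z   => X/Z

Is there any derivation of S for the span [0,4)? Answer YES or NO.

YES

[0,4] S   >
  [0,1] "today" : S/N
  [1,4] N   <
    [1,3] NP/S   >B
      [1,2] "gave" : NP/NP
      [2,3] "quickly" : NP/S
    [3,4] "park" : N\(NP/S)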